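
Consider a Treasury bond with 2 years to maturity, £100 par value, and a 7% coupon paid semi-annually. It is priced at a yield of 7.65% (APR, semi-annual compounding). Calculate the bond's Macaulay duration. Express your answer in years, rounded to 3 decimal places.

1.900 years

Periodic yield y = 0.03825. Discount each cash flow and weight by its period:
  t   CF        PV=CF/(1+0.03825)^t    t·PV
  1         3.50         3.3711         3.3711
  2         3.50         3.2469         6.4937
  3         3.50         3.1272         9.3817
  4       103.50        89.0702       356.2809
  Σ                     98.8154       375.5275
Price P = Σ PV = 98.8154.
Macaulay duration = Σ(t·PV) / P = 375.5275 / 98.8154 = 3.80029 half-year periods.
In years: 3.80029 / 2 = 1.90015 years.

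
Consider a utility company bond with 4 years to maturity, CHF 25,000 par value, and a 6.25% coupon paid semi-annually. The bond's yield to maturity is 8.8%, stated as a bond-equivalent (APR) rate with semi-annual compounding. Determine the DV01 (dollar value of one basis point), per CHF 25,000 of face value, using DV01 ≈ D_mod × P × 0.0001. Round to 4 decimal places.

Periodic yield y = 0.044.
  t   CF        PV=CF/(1+0.044)^t    t·PV
  1       781.25       748.3238       748.3238
  2       781.25       716.7852     1,433.5704
  3       781.25       686.5759     2,059.7276
  4       781.25       657.6397     2,630.5589
  5       781.25       629.9231     3,149.6155
  6       781.25       603.3746     3,620.2477
  7       781.25       577.9450     4,045.6153
  8    25,781.25    18,268.3776   146,147.0212
  Σ                 22,888.9450   163,834.6804
P = 22,888.9450; D_Mac = 7.15781 half-year periods = 3.57890 yrs; D_mod = 3.42807 yrs.
DV01 ≈ 3.42807 × 22,888.9450 × 0.0001 = 7.846489.

CHF 7.8465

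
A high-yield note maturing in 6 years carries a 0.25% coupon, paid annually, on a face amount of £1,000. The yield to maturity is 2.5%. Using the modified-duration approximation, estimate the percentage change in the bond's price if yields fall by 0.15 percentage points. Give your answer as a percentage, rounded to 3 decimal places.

+0.872%

Periodic yield y = 0.025. Modified duration first:
  t   CF        PV=CF/(1+0.025)^t    t·PV
  1         2.50         2.4390         2.4390
  2         2.50         2.3795         4.7591
  3         2.50         2.3215         6.9645
  4         2.50         2.2649         9.0595
  5         2.50         2.2096        11.0482
  6     1,002.50       864.4526     5,186.7156
  Σ                    876.0672     5,220.9859
P = 876.0672; D_Mac = 5.95957 yrs; D_mod = 5.95957/(1+0.025) = 5.81422 yrs.
ΔP/P ≈ -D_mod · Δy = -5.81422 × (-0.0015) = +0.008721 = +0.8721%.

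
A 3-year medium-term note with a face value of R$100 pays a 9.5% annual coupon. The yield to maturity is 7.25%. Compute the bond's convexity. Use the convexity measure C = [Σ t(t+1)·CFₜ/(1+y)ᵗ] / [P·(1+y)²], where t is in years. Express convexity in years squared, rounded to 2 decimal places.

9.30

With y = 0.0725:
  t   CF        PV=CF/(1+0.0725)^t    t·PV        t(t+1)·PV
  1         9.50         8.8578         8.8578          17.7156
  2         9.50         8.2590        16.5181          49.5542
  3       109.50        88.7610       266.2830       1,065.1321
  Σ                    105.8778       291.6589       1,132.4019
P = 105.8778.
Convexity = Σ t(t+1)·PV / [P·(1+y)²] = 1,132.4019 / (105.8778 × 1.150256) = 9.29824.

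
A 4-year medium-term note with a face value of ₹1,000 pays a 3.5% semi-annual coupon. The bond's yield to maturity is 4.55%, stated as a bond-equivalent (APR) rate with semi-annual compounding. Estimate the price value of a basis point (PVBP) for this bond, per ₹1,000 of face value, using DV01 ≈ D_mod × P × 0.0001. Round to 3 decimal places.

₹0.354

Periodic yield y = 0.02275.
  t   CF        PV=CF/(1+0.02275)^t    t·PV
  1        17.50        17.1107        17.1107
  2        17.50        16.7301        33.4602
  3        17.50        16.3580        49.0739
  4        17.50        15.9941        63.9764
  5        17.50        15.6383        78.1917
  6        17.50        15.2905        91.7429
  7        17.50        14.9504       104.6525
  8     1,017.50       849.9209     6,799.3673
  Σ                    961.9930     7,237.5757
P = 961.9930; D_Mac = 7.52352 half-year periods = 3.76176 yrs; D_mod = 3.67808 yrs.
DV01 ≈ 3.67808 × 961.9930 × 0.0001 = 0.353829.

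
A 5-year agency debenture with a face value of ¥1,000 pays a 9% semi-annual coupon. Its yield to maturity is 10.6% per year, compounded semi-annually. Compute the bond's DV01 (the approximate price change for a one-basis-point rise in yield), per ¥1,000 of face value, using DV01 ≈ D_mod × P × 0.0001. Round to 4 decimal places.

¥0.3658

Periodic yield y = 0.053.
  t   CF        PV=CF/(1+0.053)^t    t·PV
  1        45.00        42.7350        42.7350
  2        45.00        40.5841        81.1682
  3        45.00        38.5414       115.6242
  4        45.00        36.6015       146.4060
  5        45.00        34.7593       173.7964
  6        45.00        33.0098       198.0585
  7        45.00        31.3483       219.4381
  8        45.00        29.7705       238.1637
  9        45.00        28.2720       254.4484
  10    1,045.00       623.4944     6,234.9443
  Σ                    939.1163     7,704.7827
P = 939.1163; D_Mac = 8.20429 half-year periods = 4.10215 yrs; D_mod = 3.89567 yrs.
DV01 ≈ 3.89567 × 939.1163 × 0.0001 = 0.365849.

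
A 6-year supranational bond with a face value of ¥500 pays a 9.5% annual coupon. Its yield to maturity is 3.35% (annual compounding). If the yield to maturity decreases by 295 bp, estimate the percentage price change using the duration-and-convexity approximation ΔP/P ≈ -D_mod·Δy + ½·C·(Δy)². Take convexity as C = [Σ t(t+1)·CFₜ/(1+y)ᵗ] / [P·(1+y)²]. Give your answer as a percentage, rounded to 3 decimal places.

+15.626%

With y = 0.0335:
  t   CF        PV=CF/(1+0.0335)^t    t·PV        t(t+1)·PV
  1        47.50        45.9603        45.9603          91.9207
  2        47.50        44.4706        88.9411         266.8234
  3        47.50        43.0291       129.0873         516.3491
  4        47.50        41.6343       166.5374         832.6868
  5        47.50        40.2848       201.4240       1,208.5440
  6       547.50       449.2843     2,695.7058      18,869.9404
  Σ                    664.6634     3,327.6559      21,786.2643
P = 664.6634; D_Mac = 5.00653 yrs; D_mod = 4.84425 yrs; C = 30.68740.
Duration effect: -4.84425 × (-0.0295) = +0.142905
Convexity effect: 0.5 × 30.68740 × (-0.0295)² = +0.0133529
ΔP/P ≈ +0.142905 + 0.0133529 = +0.156258 = +15.6258%.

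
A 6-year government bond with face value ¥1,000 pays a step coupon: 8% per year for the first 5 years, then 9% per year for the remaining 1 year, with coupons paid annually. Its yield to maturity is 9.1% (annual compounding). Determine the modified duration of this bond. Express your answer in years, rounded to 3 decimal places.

4.556 years

Periodic yield y = 0.091. First find Macaulay duration:
  t   CF        PV=CF/(1+0.091)^t    t·PV
  1        80.00        73.3272        73.3272
  2        80.00        67.2110       134.4220
  3        80.00        61.6050       184.8149
  4        80.00        56.4665       225.8661
  5        80.00        51.7567       258.7833
  6     1,090.00       646.3652     3,878.1915
  Σ                    956.7316     4,755.4050
P = 956.7316; Macaulay duration = 4,755.4050 / 956.7316 = 4.97047 years.
Modified duration = D_Mac / (1 + y) = 4.97047 / 1.091 = 4.55588 years.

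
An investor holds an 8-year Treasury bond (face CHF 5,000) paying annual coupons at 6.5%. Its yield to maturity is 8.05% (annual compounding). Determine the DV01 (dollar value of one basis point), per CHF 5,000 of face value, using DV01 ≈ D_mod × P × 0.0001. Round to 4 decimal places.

CHF 2.6994

Periodic yield y = 0.0805.
  t   CF        PV=CF/(1+0.0805)^t    t·PV
  1       325.00       300.7867       300.7867
  2       325.00       278.3773       556.7546
  3       325.00       257.6375       772.9124
  4       325.00       238.4428       953.7713
  5       325.00       220.6782     1,103.3912
  6       325.00       204.2371     1,225.4229
  7       325.00       189.0210     1,323.1467
  8     5,325.00     2,866.2987    22,930.3894
  Σ                  4,555.4793    29,166.5752
P = 4,555.4793; D_Mac = 6.40253 yrs; D_mod = 5.92552 yrs.
DV01 ≈ 5.92552 × 4,555.4793 × 0.0001 = 2.699359.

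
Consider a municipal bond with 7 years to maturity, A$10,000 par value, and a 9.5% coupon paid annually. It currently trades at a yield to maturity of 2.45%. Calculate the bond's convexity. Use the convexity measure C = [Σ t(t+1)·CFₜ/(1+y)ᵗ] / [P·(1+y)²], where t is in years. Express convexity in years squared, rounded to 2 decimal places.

40.29

With y = 0.0245:
  t   CF        PV=CF/(1+0.0245)^t    t·PV        t(t+1)·PV
  1       950.00       927.2816       927.2816       1,854.5632
  2       950.00       905.1065     1,810.2130       5,430.6390
  3       950.00       883.4617     2,650.3850      10,601.5402
  4       950.00       862.3345     3,449.3379      17,246.6897
  5       950.00       841.7125     4,208.5626      25,251.3759
  6       950.00       821.5837     4,929.5024      34,506.5166
  7    10,950.00     9,243.3709    64,703.5963     517,628.7705
  Σ                 14,484.8514    82,678.8789     612,520.0950
P = 14,484.8514.
Convexity = Σ t(t+1)·PV / [P·(1+y)²] = 612,520.0950 / (14,484.8514 × 1.049600) = 40.28862.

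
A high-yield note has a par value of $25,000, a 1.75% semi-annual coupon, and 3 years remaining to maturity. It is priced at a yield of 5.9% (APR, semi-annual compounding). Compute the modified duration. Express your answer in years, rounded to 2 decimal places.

Periodic yield y = 0.0295. First find Macaulay duration:
  t   CF        PV=CF/(1+0.0295)^t    t·PV
  1       218.75       212.4818       212.4818
  2       218.75       206.3932       412.7864
  3       218.75       200.4791       601.4372
  4       218.75       194.7344       778.9376
  5       218.75       189.1543       945.7717
  6    25,218.75    21,181.9262   127,091.5572
  Σ                 22,185.1690   130,042.9718
P = 22,185.1690; Macaulay duration = 130,042.9718 / 22,185.1690 = 5.86171 half-year periods = 2.93085 years.
Modified duration = D_Mac / (1 + y) = 2.93085 / 1.0295 = 2.84687 years.

2.85 years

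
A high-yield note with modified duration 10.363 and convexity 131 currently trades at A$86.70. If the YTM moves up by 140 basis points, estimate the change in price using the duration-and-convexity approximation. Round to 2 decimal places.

Duration effect: -D_mod·Δy = -10.363 × (+0.014) = -0.145082
Convexity effect: ½·C·(Δy)² = 0.5 × 131 × (0.014)² = +0.0128380
ΔP/P ≈ -0.145082 + 0.0128380 = -0.132244
ΔP ≈ 86.70 × (-0.132244) = -11.4655548.

-A$11.47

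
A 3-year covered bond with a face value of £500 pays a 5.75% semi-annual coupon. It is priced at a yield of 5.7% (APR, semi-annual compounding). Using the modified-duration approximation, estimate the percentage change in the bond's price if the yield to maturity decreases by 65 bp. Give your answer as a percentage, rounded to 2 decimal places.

+1.77%

Periodic yield y = 0.0285. Modified duration first:
  t   CF        PV=CF/(1+0.0285)^t    t·PV
  1       14.375        13.9767        13.9767
  2       14.375        13.5894        27.1787
  3       14.375        13.2128        39.6384
  4       14.375        12.8467        51.3867
  5       14.375        12.4907        62.4534
  6      514.375       434.5643     2,607.3860
  Σ                    500.6805     2,802.0199
P = 500.6805; D_Mac = 5.59642 half-year periods = 2.79821 yrs; D_mod = 2.79821/(1+0.0285) = 2.72067 yrs.
ΔP/P ≈ -D_mod · Δy = -2.72067 × (-0.0065) = +0.017684 = +1.7684%.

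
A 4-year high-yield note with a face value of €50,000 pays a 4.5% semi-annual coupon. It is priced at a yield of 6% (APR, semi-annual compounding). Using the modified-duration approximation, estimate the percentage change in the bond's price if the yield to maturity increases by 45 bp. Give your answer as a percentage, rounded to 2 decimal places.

-1.61%

Periodic yield y = 0.03. Modified duration first:
  t   CF        PV=CF/(1+0.03)^t    t·PV
  1     1,125.00     1,092.2330     1,092.2330
  2     1,125.00     1,060.4204     2,120.8408
  3     1,125.00     1,029.5344     3,088.6031
  4     1,125.00       999.5479     3,998.1917
  5     1,125.00       970.4349     4,852.1744
  6     1,125.00       942.1698     5,653.0187
  7     1,125.00       914.7280     6,403.0957
  8    51,125.00    40,358.5471   322,868.3768
  Σ                 47,367.6154   350,076.5343
P = 47,367.6154; D_Mac = 7.39063 half-year periods = 3.69532 yrs; D_mod = 3.69532/(1+0.03) = 3.58768 yrs.
ΔP/P ≈ -D_mod · Δy = -3.58768 × (+0.0045) = -0.016145 = -1.6145%.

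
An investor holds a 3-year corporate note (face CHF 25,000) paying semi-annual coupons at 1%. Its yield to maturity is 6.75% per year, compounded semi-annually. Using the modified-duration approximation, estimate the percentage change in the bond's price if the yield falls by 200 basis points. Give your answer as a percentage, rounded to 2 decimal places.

Periodic yield y = 0.03375. Modified duration first:
  t   CF        PV=CF/(1+0.03375)^t    t·PV
  1       125.00       120.9190       120.9190
  2       125.00       116.9712       233.9424
  3       125.00       113.1523       339.4569
  4       125.00       109.4581       437.8324
  5       125.00       105.8845       529.4225
  6    25,125.00    20,587.9420   123,527.6517
  Σ                 21,154.3271   125,189.2250
P = 21,154.3271; D_Mac = 5.91790 half-year periods = 2.95895 yrs; D_mod = 2.95895/(1+0.03375) = 2.86235 yrs.
ΔP/P ≈ -D_mod · Δy = -2.86235 × (-0.02) = +0.057247 = +5.7247%.

+5.72%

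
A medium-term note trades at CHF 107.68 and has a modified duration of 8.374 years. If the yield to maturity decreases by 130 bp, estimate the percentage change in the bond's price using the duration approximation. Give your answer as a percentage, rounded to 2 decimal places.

Duration approximation: ΔP/P ≈ -D_mod · Δy = -8.374 × (-0.013) = +0.108862.
As a percentage: +10.8862%.

+10.89%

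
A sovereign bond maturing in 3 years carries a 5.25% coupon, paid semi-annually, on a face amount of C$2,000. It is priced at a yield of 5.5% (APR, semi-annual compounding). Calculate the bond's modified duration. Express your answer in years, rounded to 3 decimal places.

Periodic yield y = 0.0275. First find Macaulay duration:
  t   CF        PV=CF/(1+0.0275)^t    t·PV
  1        52.50        51.0949        51.0949
  2        52.50        49.7274        99.4548
  3        52.50        48.3965       145.1895
  4        52.50        47.1012       188.4048
  5        52.50        45.8406       229.2029
  6     2,052.50     1,744.1835    10,465.1012
  Σ                  1,986.3441    11,178.4481
P = 1,986.3441; Macaulay duration = 11,178.4481 / 1,986.3441 = 5.62765 half-year periods = 2.81382 years.
Modified duration = D_Mac / (1 + y) = 2.81382 / 1.0275 = 2.73852 years.

2.739 years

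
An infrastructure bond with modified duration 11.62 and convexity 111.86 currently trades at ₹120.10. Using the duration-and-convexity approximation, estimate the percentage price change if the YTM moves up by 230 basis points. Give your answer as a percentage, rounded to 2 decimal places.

Duration effect: -D_mod·Δy = -11.62 × (+0.023) = -0.267260
Convexity effect: ½·C·(Δy)² = 0.5 × 111.86 × (0.023)² = +0.02958697
ΔP/P ≈ -0.267260 + 0.02958697 = -0.23767303
= -23.767303%.

-23.77%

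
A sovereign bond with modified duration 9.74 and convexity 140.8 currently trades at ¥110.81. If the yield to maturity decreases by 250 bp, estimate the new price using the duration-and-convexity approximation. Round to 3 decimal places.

¥142.668

Duration effect: -D_mod·Δy = -9.74 × (-0.025) = +0.243500
Convexity effect: ½·C·(Δy)² = 0.5 × 140.8 × (-0.025)² = +0.0440000
ΔP/P ≈ +0.243500 + 0.0440000 = +0.287500
New price ≈ 110.81 × (1 + 0.287500) = 142.667875.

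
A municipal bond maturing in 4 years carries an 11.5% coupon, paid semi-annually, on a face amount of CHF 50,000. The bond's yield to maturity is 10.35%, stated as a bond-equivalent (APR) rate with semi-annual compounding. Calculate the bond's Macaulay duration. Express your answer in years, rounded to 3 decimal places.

3.330 years

Periodic yield y = 0.05175. Discount each cash flow and weight by its period:
  t   CF        PV=CF/(1+0.05175)^t    t·PV
  1     2,875.00     2,733.5393     2,733.5393
  2     2,875.00     2,599.0391     5,198.0781
  3     2,875.00     2,471.1567     7,413.4701
  4     2,875.00     2,349.5666     9,398.2665
  5     2,875.00     2,233.9592    11,169.7962
  6     2,875.00     2,124.0402    12,744.2410
  7     2,875.00     2,019.5295    14,136.7066
  8    52,875.00    35,314.2685   282,514.1481
  Σ                 51,845.0992   345,308.2460
Price P = Σ PV = 51,845.0992.
Macaulay duration = Σ(t·PV) / P = 345,308.2460 / 51,845.0992 = 6.66038 half-year periods.
In years: 6.66038 / 2 = 3.33019 years.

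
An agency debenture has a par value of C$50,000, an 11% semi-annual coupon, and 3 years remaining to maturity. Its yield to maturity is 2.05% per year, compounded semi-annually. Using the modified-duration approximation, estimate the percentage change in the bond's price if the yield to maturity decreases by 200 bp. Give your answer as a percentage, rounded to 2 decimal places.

Periodic yield y = 0.01025. Modified duration first:
  t   CF        PV=CF/(1+0.01025)^t    t·PV
  1     2,750.00     2,722.0985     2,722.0985
  2     2,750.00     2,694.4801     5,388.9601
  3     2,750.00     2,667.1419     8,001.4256
  4     2,750.00     2,640.0810    10,560.3241
  5     2,750.00     2,613.2948    13,066.4738
  6    52,750.00    49,619.1487   297,714.8924
  Σ                 62,956.2450   337,454.1746
P = 62,956.2450; D_Mac = 5.36014 half-year periods = 2.68007 yrs; D_mod = 2.68007/(1+0.01025) = 2.65288 yrs.
ΔP/P ≈ -D_mod · Δy = -2.65288 × (-0.02) = +0.053058 = +5.3058%.

+5.31%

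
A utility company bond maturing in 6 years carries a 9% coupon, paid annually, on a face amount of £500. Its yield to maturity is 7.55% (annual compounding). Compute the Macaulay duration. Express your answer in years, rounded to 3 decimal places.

Periodic yield y = 0.0755. Discount each cash flow and weight by its year:
  t   CF        PV=CF/(1+0.0755)^t    t·PV
  1        45.00        41.8410        41.8410
  2        45.00        38.9038        77.8075
  3        45.00        36.1727       108.5182
  4        45.00        33.6334       134.5336
  5        45.00        31.2723       156.3617
  6       545.00       352.1551     2,112.9308
  Σ                    533.9784     2,631.9928
Price P = Σ PV = 533.9784.
Macaulay duration = Σ(t·PV) / P = 2,631.9928 / 533.9784 = 4.92903 years.

4.929 years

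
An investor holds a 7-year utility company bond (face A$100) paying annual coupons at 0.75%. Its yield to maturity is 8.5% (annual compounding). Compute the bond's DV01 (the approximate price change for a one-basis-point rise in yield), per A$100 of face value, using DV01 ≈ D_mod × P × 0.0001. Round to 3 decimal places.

Periodic yield y = 0.085.
  t   CF        PV=CF/(1+0.085)^t    t·PV
  1         0.75         0.6912         0.6912
  2         0.75         0.6371         1.2742
  3         0.75         0.5872         1.7615
  4         0.75         0.5412         2.1647
  5         0.75         0.4988         2.4939
  6         0.75         0.4597         2.7583
  7       100.75        56.9163       398.4143
  Σ                     60.3315       409.5582
P = 60.3315; D_Mac = 6.78846 yrs; D_mod = 6.25665 yrs.
DV01 ≈ 6.25665 × 60.3315 × 0.0001 = 0.037747.

A$0.038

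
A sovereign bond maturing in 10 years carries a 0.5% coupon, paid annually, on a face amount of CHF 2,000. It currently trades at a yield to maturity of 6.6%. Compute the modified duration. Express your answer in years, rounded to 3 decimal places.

9.082 years

Periodic yield y = 0.066. First find Macaulay duration:
  t   CF        PV=CF/(1+0.066)^t    t·PV
  1        10.00         9.3809         9.3809
  2        10.00         8.8001        17.6001
  3        10.00         8.2552        24.7656
  4        10.00         7.7441        30.9764
  5        10.00         7.2646        36.3232
  6        10.00         6.8149        40.8891
  7        10.00         6.3929        44.7505
  8        10.00         5.9971        47.9769
  9        10.00         5.6258        50.6323
  10    2,010.00     1,060.7768    10,607.7679
  Σ                  1,127.0524    10,911.0630
P = 1,127.0524; Macaulay duration = 10,911.0630 / 1,127.0524 = 9.68106 years.
Modified duration = D_Mac / (1 + y) = 9.68106 / 1.066 = 9.08167 years.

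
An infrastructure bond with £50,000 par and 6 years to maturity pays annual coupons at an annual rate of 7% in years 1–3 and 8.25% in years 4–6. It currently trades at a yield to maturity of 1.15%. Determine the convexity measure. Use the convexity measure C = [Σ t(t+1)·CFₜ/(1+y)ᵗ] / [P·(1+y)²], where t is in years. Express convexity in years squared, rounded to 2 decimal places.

With y = 0.0115:
  t   CF        PV=CF/(1+0.0115)^t    t·PV        t(t+1)·PV
  1     3,500.00     3,460.2076     3,460.2076       6,920.4152
  2     3,500.00     3,420.8676     6,841.7353      20,525.2058
  3     3,500.00     3,381.9749    10,145.9248      40,583.6991
  4     4,125.00     3,940.5823    15,762.3293      78,811.6464
  5     4,125.00     3,895.7808    19,478.9042     116,873.4252
  6    54,125.00    50,536.2005   303,217.2029   2,122,520.4200
  Σ                 68,635.6138   358,906.3040   2,386,234.8117
P = 68,635.6138.
Convexity = Σ t(t+1)·PV / [P·(1+y)²] = 2,386,234.8117 / (68,635.6138 × 1.023132) = 33.98067.

33.98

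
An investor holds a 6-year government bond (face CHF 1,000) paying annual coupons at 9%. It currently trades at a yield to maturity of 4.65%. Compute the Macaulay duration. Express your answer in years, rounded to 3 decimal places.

5.006 years

Periodic yield y = 0.0465. Discount each cash flow and weight by its year:
  t   CF        PV=CF/(1+0.0465)^t    t·PV
  1        90.00        86.0010        86.0010
  2        90.00        82.1796       164.3592
  3        90.00        78.5280       235.5841
  4        90.00        75.0387       300.1550
  5        90.00        71.7045       358.5224
  6     1,090.00       829.8338     4,979.0026
  Σ                  1,223.2856     6,123.6243
Price P = Σ PV = 1,223.2856.
Macaulay duration = Σ(t·PV) / P = 6,123.6243 / 1,223.2856 = 5.00588 years.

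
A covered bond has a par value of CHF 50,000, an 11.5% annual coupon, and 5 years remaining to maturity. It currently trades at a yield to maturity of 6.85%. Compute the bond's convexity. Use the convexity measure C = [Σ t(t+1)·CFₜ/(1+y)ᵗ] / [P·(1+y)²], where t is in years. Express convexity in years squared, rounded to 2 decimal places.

20.39

With y = 0.0685:
  t   CF        PV=CF/(1+0.0685)^t    t·PV        t(t+1)·PV
  1     5,750.00     5,381.3758     5,381.3758      10,762.7515
  2     5,750.00     5,036.3835    10,072.7670      30,218.3009
  3     5,750.00     4,713.5082    14,140.5245      56,562.0982
  4     5,750.00     4,411.3319    17,645.3278      88,226.6389
  5    55,750.00    40,028.7694   200,143.8472   1,200,863.0830
  Σ                 59,571.3688   247,383.8422   1,386,632.8725
P = 59,571.3688.
Convexity = Σ t(t+1)·PV / [P·(1+y)²] = 1,386,632.8725 / (59,571.3688 × 1.141692) = 20.38801.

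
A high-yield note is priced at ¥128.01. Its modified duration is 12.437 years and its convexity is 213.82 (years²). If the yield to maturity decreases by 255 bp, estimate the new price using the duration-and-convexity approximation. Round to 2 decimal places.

Duration effect: -D_mod·Δy = -12.437 × (-0.0255) = +0.3171435
Convexity effect: ½·C·(Δy)² = 0.5 × 213.82 × (-0.0255)² = +0.0695182275
ΔP/P ≈ +0.3171435 + 0.0695182275 = +0.3866617275
New price ≈ 128.01 × (1 + 0.3866617275) = 177.506567737275.

¥177.51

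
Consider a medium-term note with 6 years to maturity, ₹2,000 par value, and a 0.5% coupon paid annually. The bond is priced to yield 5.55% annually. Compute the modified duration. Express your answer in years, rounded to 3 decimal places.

Periodic yield y = 0.0555. First find Macaulay duration:
  t   CF        PV=CF/(1+0.0555)^t    t·PV
  1        10.00         9.4742         9.4742
  2        10.00         8.9760        17.9520
  3        10.00         8.5040        25.5121
  4        10.00         8.0569        32.2275
  5        10.00         7.6332        38.1662
  6     2,010.00     1,453.6057     8,721.6345
  Σ                  1,496.2501     8,844.9665
P = 1,496.2501; Macaulay duration = 8,844.9665 / 1,496.2501 = 5.91142 years.
Modified duration = D_Mac / (1 + y) = 5.91142 / 1.0555 = 5.60059 years.

5.601 years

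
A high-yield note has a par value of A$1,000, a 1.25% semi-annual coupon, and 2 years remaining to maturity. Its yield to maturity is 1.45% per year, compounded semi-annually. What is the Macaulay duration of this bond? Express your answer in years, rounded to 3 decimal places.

1.981 years

Periodic yield y = 0.00725. Discount each cash flow and weight by its period:
  t   CF        PV=CF/(1+0.00725)^t    t·PV
  1         6.25         6.2050         6.2050
  2         6.25         6.1604        12.3207
  3         6.25         6.1160        18.3480
  4     1,006.25       977.5901     3,910.3603
  Σ                    996.0715     3,947.2341
Price P = Σ PV = 996.0715.
Macaulay duration = Σ(t·PV) / P = 3,947.2341 / 996.0715 = 3.96280 half-year periods.
In years: 3.96280 / 2 = 1.98140 years.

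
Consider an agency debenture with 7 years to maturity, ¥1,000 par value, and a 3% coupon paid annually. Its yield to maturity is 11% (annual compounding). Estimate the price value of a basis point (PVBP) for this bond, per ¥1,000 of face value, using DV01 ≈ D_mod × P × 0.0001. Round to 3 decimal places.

¥0.349

Periodic yield y = 0.11.
  t   CF        PV=CF/(1+0.11)^t    t·PV
  1        30.00        27.0270        27.0270
  2        30.00        24.3487        48.6973
  3        30.00        21.9357        65.8072
  4        30.00        19.7619        79.0477
  5        30.00        17.8035        89.0177
  6        30.00        16.0392        96.2354
  7     1,030.00       496.1082     3,472.7571
  Σ                    623.0243     3,878.5895
P = 623.0243; D_Mac = 6.22542 yrs; D_mod = 5.60849 yrs.
DV01 ≈ 5.60849 × 623.0243 × 0.0001 = 0.349422.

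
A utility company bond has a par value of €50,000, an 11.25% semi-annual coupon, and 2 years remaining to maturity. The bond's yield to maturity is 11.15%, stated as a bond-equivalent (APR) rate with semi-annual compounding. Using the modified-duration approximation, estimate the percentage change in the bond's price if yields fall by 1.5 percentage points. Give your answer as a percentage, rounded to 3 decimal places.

Periodic yield y = 0.05575. Modified duration first:
  t   CF        PV=CF/(1+0.05575)^t    t·PV
  1     2,812.50     2,663.9830     2,663.9830
  2     2,812.50     2,523.3085     5,046.6170
  3     2,812.50     2,390.0625     7,170.1875
  4    52,812.50    42,510.1234   170,040.4937
  Σ                 50,087.4774   184,921.2812
P = 50,087.4774; D_Mac = 3.69197 half-year periods = 1.84598 yrs; D_mod = 1.84598/(1+0.05575) = 1.74850 yrs.
ΔP/P ≈ -D_mod · Δy = -1.74850 × (-0.015) = +0.026228 = +2.6228%.

+2.623%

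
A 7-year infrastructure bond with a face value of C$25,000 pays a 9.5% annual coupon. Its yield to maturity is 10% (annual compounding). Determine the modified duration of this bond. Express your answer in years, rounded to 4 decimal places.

Periodic yield y = 0.1. First find Macaulay duration:
  t   CF        PV=CF/(1+0.1)^t    t·PV
  1     2,375.00     2,159.0909     2,159.0909
  2     2,375.00     1,962.8099     3,925.6198
  3     2,375.00     1,784.3727     5,353.1180
  4     2,375.00     1,622.1570     6,488.6278
  5     2,375.00     1,474.6881     7,373.4407
  6     2,375.00     1,340.6256     8,043.7535
  7    27,375.00    14,047.7035    98,333.9244
  Σ                 24,391.4476   131,677.5751
P = 24,391.4476; Macaulay duration = 131,677.5751 / 24,391.4476 = 5.39851 years.
Modified duration = D_Mac / (1 + y) = 5.39851 / 1.1 = 4.90774 years.

4.9077 years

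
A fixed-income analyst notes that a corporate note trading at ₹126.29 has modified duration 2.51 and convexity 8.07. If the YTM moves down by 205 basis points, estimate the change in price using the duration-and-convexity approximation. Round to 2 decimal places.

Duration effect: -D_mod·Δy = -2.51 × (-0.0205) = +0.051455
Convexity effect: ½·C·(Δy)² = 0.5 × 8.07 × (-0.0205)² = +0.00169570875
ΔP/P ≈ +0.051455 + 0.00169570875 = +0.05315070875
ΔP ≈ 126.29 × (+0.05315070875) = +6.7124030080375.

+₹6.71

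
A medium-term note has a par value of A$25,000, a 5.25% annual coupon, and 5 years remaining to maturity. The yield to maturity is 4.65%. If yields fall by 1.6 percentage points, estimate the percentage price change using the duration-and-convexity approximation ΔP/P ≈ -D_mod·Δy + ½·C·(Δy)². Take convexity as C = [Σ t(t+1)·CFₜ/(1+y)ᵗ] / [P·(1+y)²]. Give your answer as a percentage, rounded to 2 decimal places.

With y = 0.0465:
  t   CF        PV=CF/(1+0.0465)^t    t·PV        t(t+1)·PV
  1     1,312.50     1,254.1806     1,254.1806       2,508.3612
  2     1,312.50     1,198.4526     2,396.9051       7,190.7153
  3     1,312.50     1,145.2007     3,435.6022      13,742.4087
  4     1,312.50     1,094.3151     4,377.2603      21,886.3015
  5    26,312.50    20,963.6041   104,818.0206     628,908.1236
  Σ                 25,655.7531   116,281.9688     674,235.9103
P = 25,655.7531; D_Mac = 4.53239 yrs; D_mod = 4.33100 yrs; C = 23.99654.
Duration effect: -4.33100 × (-0.016) = +0.069296
Convexity effect: 0.5 × 23.99654 × (-0.016)² = +0.0030716
ΔP/P ≈ +0.069296 + 0.0030716 = +0.072368 = +7.2368%.

+7.24%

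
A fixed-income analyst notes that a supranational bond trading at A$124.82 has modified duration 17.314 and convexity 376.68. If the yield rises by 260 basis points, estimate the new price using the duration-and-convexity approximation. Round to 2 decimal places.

A$84.52

Duration effect: -D_mod·Δy = -17.314 × (+0.026) = -0.450164
Convexity effect: ½·C·(Δy)² = 0.5 × 376.68 × (0.026)² = +0.12731784
ΔP/P ≈ -0.450164 + 0.12731784 = -0.32284616
New price ≈ 124.82 × (1 - 0.32284616) = 84.5223423088.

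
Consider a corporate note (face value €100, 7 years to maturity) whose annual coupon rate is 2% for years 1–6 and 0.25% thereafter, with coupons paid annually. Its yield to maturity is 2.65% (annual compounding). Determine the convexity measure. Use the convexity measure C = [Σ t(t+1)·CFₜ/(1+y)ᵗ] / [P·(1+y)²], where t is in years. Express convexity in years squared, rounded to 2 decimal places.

48.97

With y = 0.0265:
  t   CF        PV=CF/(1+0.0265)^t    t·PV        t(t+1)·PV
  1         2.00         1.9484         1.9484           3.8967
  2         2.00         1.8981         3.7961          11.3884
  3         2.00         1.8491         5.5472          22.1888
  4         2.00         1.8013         7.2053          36.0267
  5         2.00         1.7548         8.7742          52.6449
  6         2.00         1.7095        10.2572          71.8002
  7       100.25        83.4779       584.3456       4,674.7644
  Σ                     94.4391       621.8739       4,872.7102
P = 94.4391.
Convexity = Σ t(t+1)·PV / [P·(1+y)²] = 4,872.7102 / (94.4391 × 1.053702) = 48.96668.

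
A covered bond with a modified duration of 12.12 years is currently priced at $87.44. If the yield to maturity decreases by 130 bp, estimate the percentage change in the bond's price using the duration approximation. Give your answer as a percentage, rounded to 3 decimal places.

Duration approximation: ΔP/P ≈ -D_mod · Δy = -12.12 × (-0.013) = +0.157560.
As a percentage: +15.7560%.

+15.756%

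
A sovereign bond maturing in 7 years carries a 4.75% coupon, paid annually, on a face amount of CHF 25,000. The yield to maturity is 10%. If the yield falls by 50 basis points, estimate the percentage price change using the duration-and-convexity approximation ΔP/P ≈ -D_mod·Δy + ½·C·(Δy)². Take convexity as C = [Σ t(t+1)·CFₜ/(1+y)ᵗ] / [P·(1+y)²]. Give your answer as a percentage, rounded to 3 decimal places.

+2.751%

With y = 0.1:
  t   CF        PV=CF/(1+0.1)^t    t·PV        t(t+1)·PV
  1     1,187.50     1,079.5455     1,079.5455       2,159.0909
  2     1,187.50       981.4050     1,962.8099       5,888.4298
  3     1,187.50       892.1863     2,676.5590      10,706.2359
  4     1,187.50       811.0785     3,244.3139      16,221.5696
  5     1,187.50       737.3441     3,686.7204      22,120.3221
  6     1,187.50       670.3128     4,021.8768      28,153.1373
  7    26,187.50    13,438.3282    94,068.2975     752,546.3804
  Σ                 18,610.2003   110,740.1229     837,795.1659
P = 18,610.2003; D_Mac = 5.95051 yrs; D_mod = 5.40955 yrs; C = 37.20501.
Duration effect: -5.40955 × (-0.005) = +0.027048
Convexity effect: 0.5 × 37.20501 × (-0.005)² = +0.0004651
ΔP/P ≈ +0.027048 + 0.0004651 = +0.027513 = +2.7513%.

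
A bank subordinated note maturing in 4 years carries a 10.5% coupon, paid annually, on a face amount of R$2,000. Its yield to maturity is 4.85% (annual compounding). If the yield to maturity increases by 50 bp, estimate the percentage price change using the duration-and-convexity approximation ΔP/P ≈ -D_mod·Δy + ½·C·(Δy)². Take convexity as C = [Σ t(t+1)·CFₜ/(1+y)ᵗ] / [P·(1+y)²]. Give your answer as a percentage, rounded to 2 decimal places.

With y = 0.0485:
  t   CF        PV=CF/(1+0.0485)^t    t·PV        t(t+1)·PV
  1       210.00       200.2861       200.2861         400.5722
  2       210.00       191.0216       382.0432       1,146.1295
  3       210.00       182.1856       546.5567       2,186.2269
  4     2,210.00     1,828.5992     7,314.3970      36,571.9848
  Σ                  2,402.0925     8,443.2830      40,304.9134
P = 2,402.0925; D_Mac = 3.51497 yrs; D_mod = 3.35238 yrs; C = 15.26270.
Duration effect: -3.35238 × (+0.005) = -0.016762
Convexity effect: 0.5 × 15.26270 × (0.005)² = +0.0001908
ΔP/P ≈ -0.016762 + 0.0001908 = -0.016571 = -1.6571%.

-1.66%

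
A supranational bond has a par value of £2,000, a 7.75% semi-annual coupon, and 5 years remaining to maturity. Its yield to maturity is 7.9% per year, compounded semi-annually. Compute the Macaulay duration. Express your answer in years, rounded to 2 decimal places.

4.24 years

Periodic yield y = 0.0395. Discount each cash flow and weight by its period:
  t   CF        PV=CF/(1+0.0395)^t    t·PV
  1        77.50        74.5551        74.5551
  2        77.50        71.7221       143.4441
  3        77.50        68.9967       206.9901
  4        77.50        66.3749       265.4995
  5        77.50        63.8527       319.2635
  6        77.50        61.4264       368.5581
  7        77.50        59.0922       413.6455
  8        77.50        56.8468       454.7741
  9        77.50        54.6866       492.1798
  10    2,077.50     1,410.2500    14,102.4996
  Σ                  1,987.8033    16,841.4093
Price P = Σ PV = 1,987.8033.
Macaulay duration = Σ(t·PV) / P = 16,841.4093 / 1,987.8033 = 8.47237 half-year periods.
In years: 8.47237 / 2 = 4.23619 years.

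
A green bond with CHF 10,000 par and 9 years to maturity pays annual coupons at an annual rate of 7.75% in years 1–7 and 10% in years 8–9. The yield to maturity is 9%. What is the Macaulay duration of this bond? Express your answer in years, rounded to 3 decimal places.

6.746 years

Periodic yield y = 0.09. Discount each cash flow and weight by its year:
  t   CF        PV=CF/(1+0.09)^t    t·PV
  1       775.00       711.0092       711.0092
  2       775.00       652.3020     1,304.6040
  3       775.00       598.4422     1,795.3266
  4       775.00       549.0295     2,196.1182
  5       775.00       503.6968     2,518.4841
  6       775.00       462.1072     2,772.6431
  7       775.00       423.9515     2,967.6608
  8     1,000.00       501.8663     4,014.9302
  9    11,000.00     5,064.7056    45,582.3502
  Σ                  9,467.1103    63,863.1263
Price P = Σ PV = 9,467.1103.
Macaulay duration = Σ(t·PV) / P = 63,863.1263 / 9,467.1103 = 6.74579 years.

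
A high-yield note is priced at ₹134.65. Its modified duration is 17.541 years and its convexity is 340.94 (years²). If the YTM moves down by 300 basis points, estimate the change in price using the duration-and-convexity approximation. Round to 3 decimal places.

+₹91.515

Duration effect: -D_mod·Δy = -17.541 × (-0.03) = +0.526230
Convexity effect: ½·C·(Δy)² = 0.5 × 340.94 × (-0.03)² = +0.1534230
ΔP/P ≈ +0.526230 + 0.1534230 = +0.679653
ΔP ≈ 134.65 × (+0.679653) = +91.51527645.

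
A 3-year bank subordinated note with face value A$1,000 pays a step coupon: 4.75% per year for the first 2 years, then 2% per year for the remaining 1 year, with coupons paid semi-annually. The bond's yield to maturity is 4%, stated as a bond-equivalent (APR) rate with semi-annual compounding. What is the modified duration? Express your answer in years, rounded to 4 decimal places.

Periodic yield y = 0.02. First find Macaulay duration:
  t   CF        PV=CF/(1+0.02)^t    t·PV
  1        23.75        23.2843        23.2843
  2        23.75        22.8278        45.6555
  3        23.75        22.3802        67.1405
  4        23.75        21.9413        87.7653
  5        10.00         9.0573        45.2865
  6     1,010.00       896.8511     5,381.1066
  Σ                    996.3420     5,650.2387
P = 996.3420; Macaulay duration = 5,650.2387 / 996.3420 = 5.67098 half-year periods = 2.83549 years.
Modified duration = D_Mac / (1 + y) = 2.83549 / 1.02 = 2.77989 years.

2.7799 years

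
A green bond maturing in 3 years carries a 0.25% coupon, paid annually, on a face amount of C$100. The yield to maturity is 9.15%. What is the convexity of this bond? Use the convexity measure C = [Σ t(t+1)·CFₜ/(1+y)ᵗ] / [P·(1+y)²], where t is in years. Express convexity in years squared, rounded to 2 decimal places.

With y = 0.0915:
  t   CF        PV=CF/(1+0.0915)^t    t·PV        t(t+1)·PV
  1         0.25         0.2290         0.2290           0.4581
  2         0.25         0.2098         0.4197           1.2591
  3       100.25        77.0927       231.2780         925.1122
  Σ                     77.5316       231.9268         926.8293
P = 77.5316.
Convexity = Σ t(t+1)·PV / [P·(1+y)²] = 926.8293 / (77.5316 × 1.191372) = 10.03399.

10.03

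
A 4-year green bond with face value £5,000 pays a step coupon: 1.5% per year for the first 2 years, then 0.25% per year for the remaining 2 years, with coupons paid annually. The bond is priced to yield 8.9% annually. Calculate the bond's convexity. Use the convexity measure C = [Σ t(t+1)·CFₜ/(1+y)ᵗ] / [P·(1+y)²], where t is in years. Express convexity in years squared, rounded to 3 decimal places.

With y = 0.089:
  t   CF        PV=CF/(1+0.089)^t    t·PV        t(t+1)·PV
  1        75.00        68.8705        68.8705         137.7410
  2        75.00        63.2420       126.4840         379.4519
  3        12.50         9.6789        29.0367         116.1469
  4     5,012.50     3,564.0424    14,256.1698      71,280.8488
  Σ                  3,705.8339    14,480.5610      71,914.1886
P = 3,705.8339.
Convexity = Σ t(t+1)·PV / [P·(1+y)²] = 71,914.1886 / (3,705.8339 × 1.185921) = 16.36337.

16.363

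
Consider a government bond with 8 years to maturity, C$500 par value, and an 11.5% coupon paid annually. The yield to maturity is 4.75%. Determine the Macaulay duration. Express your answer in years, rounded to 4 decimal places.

6.0493 years

Periodic yield y = 0.0475. Discount each cash flow and weight by its year:
  t   CF        PV=CF/(1+0.0475)^t    t·PV
  1        57.50        54.8926        54.8926
  2        57.50        52.4034       104.8069
  3        57.50        50.0271       150.0814
  4        57.50        47.7586       191.0345
  5        57.50        45.5929       227.9647
  6        57.50        43.5255       261.1529
  7        57.50        41.5518       290.8625
  8       557.50       384.6030     3,076.8237
  Σ                    720.3550     4,357.6192
Price P = Σ PV = 720.3550.
Macaulay duration = Σ(t·PV) / P = 4,357.6192 / 720.3550 = 6.04927 years.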